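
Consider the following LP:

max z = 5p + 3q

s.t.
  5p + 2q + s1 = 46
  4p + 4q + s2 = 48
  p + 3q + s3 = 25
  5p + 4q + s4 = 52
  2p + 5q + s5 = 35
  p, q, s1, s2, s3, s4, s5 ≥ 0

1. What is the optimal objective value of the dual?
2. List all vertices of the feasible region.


1. 49
2. (0, 0), (9.2, 0), (8, 3), (7.059, 4.176), (0, 7)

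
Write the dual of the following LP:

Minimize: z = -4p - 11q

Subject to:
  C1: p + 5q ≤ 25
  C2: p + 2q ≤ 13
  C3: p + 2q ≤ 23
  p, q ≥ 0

Primal min cᵀx s.t. Ax ≤ b, x ≥ 0  →  Dual max −bᵀy s.t. Aᵀy ≥ −c, y ≥ 0.

Maximize: z = -25y1 - 13y2 - 23y3

Subject to:
  y1 + y2 + y3 ≥ 4
  5y1 + 2y2 + 2y3 ≥ 11
  y1, y2, y3 ≥ 0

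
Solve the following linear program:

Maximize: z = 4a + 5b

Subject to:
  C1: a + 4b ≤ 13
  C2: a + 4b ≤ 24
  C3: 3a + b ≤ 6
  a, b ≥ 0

Evaluate the objective at each vertex of the feasible region:
  z(0, 0) = 0
  z(2, 0) = 8
  z(1, 3) = 19  ←
  z(0, 3.25) = 16.25
The maximum is at a = 1, b = 3.

a = 1, b = 3, z = 19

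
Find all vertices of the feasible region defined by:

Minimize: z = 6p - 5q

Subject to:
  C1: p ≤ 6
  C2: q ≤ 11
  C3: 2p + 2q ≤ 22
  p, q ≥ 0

(0, 0), (6, 0), (6, 5), (0, 11)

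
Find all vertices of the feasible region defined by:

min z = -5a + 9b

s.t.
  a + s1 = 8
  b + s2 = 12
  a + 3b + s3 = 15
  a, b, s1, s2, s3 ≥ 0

(0, 0), (8, 0), (8, 2.333), (0, 5)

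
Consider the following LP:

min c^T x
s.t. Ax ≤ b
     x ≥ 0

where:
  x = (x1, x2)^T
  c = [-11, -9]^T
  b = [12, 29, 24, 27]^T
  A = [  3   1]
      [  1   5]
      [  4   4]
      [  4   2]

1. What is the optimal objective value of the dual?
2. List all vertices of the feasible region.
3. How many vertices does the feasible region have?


1. -60
2. (0, 0), (4, 0), (3, 3), (0.25, 5.75), (0, 5.8)
3. 5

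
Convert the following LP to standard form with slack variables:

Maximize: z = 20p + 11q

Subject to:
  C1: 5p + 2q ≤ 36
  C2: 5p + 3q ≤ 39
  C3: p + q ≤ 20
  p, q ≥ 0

max z = 20p + 11q

s.t.
  5p + 2q + s1 = 36
  5p + 3q + s2 = 39
  p + q + s3 = 20
  p, q, s1, s2, s3 ≥ 0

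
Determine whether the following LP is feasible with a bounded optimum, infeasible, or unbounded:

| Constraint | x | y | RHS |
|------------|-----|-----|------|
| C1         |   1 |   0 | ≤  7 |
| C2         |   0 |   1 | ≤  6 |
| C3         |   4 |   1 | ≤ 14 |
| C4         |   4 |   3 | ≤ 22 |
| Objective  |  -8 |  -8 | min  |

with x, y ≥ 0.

Feasible with a bounded optimal solution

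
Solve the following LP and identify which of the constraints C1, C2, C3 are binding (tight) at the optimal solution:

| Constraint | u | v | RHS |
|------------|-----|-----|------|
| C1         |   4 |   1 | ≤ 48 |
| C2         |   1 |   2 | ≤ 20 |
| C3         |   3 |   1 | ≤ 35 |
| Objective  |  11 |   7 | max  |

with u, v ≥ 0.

At u = 10, v = 5, compute slack b - a·x for each constraint:
  C1: 48 − 45 = 3  (slack)
  C2: 20 − 20 = 0  (binding)
  C3: 35 − 35 = 0  (binding)

Optimal: u = 10, v = 5
Binding: C2, C3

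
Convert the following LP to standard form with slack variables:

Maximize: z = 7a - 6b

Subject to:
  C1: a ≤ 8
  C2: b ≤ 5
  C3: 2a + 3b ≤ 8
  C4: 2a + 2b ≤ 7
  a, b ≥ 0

max z = 7a - 6b

s.t.
  a + s1 = 8
  b + s2 = 5
  2a + 3b + s3 = 8
  2a + 2b + s4 = 7
  a, b, s1, s2, s3, s4 ≥ 0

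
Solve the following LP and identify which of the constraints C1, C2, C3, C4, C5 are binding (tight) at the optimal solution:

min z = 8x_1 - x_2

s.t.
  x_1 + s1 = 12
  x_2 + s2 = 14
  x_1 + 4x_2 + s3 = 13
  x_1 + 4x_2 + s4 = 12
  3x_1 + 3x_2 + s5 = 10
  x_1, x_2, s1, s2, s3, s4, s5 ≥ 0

At x_1 = 0, x_2 = 3, compute slack b - a·x for each constraint:
  C1: 12 − 0 = 12  (slack)
  C2: 14 − 3 = 11  (slack)
  C3: 13 − 12 = 1  (slack)
  C4: 12 − 12 = 0  (binding)
  C5: 10 − 9 = 1  (slack)

Optimal: x_1 = 0, x_2 = 3
Binding: C4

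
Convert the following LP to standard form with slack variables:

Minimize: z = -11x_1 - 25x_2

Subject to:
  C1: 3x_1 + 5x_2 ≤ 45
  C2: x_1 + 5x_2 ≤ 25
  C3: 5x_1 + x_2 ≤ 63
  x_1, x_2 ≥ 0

min z = -11x_1 - 25x_2

s.t.
  3x_1 + 5x_2 + s1 = 45
  x_1 + 5x_2 + s2 = 25
  5x_1 + x_2 + s3 = 63
  x_1, x_2, s1, s2, s3 ≥ 0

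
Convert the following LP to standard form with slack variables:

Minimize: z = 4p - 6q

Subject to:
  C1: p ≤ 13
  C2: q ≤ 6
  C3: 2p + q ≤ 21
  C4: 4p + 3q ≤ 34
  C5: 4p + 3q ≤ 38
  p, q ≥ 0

min z = 4p - 6q

s.t.
  p + s1 = 13
  q + s2 = 6
  2p + q + s3 = 21
  4p + 3q + s4 = 34
  4p + 3q + s5 = 38
  p, q, s1, s2, s3, s4, s5 ≥ 0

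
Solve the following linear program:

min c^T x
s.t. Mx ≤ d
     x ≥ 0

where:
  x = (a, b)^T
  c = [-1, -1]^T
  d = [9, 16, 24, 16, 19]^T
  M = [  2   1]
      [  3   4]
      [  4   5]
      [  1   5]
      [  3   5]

Evaluate the objective at each vertex of the feasible region:
  z(0, 0) = 0
  z(4.5, 0) = -4.5
  z(4, 1) = -5  ←
  z(1.455, 2.909) = -4.364
  z(0, 3.2) = -3.2
The minimum is at a = 4, b = 1.

a = 4, b = 1, z = -5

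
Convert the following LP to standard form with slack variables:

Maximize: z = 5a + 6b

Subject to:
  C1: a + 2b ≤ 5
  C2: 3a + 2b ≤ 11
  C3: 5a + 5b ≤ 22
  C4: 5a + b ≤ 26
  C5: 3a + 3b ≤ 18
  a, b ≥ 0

max z = 5a + 6b

s.t.
  a + 2b + s1 = 5
  3a + 2b + s2 = 11
  5a + 5b + s3 = 22
  5a + b + s4 = 26
  3a + 3b + s5 = 18
  a, b, s1, s2, s3, s4, s5 ≥ 0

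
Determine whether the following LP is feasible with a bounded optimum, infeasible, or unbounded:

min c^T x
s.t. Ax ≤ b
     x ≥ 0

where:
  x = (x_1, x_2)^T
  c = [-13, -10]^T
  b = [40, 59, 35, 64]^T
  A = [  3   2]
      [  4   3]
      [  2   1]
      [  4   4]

Feasible with a bounded optimal solution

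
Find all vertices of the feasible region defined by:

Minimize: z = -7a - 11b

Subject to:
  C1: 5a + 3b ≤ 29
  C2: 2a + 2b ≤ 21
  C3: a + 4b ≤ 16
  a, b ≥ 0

(0, 0), (5.8, 0), (4, 3), (0, 4)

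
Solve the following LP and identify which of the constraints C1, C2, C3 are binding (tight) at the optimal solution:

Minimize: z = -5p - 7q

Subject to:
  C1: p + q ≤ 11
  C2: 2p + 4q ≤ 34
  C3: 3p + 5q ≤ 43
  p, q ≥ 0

At p = 6, q = 5, compute slack b - a·x for each constraint:
  C1: 11 − 11 = 0  (binding)
  C2: 34 − 32 = 2  (slack)
  C3: 43 − 43 = 0  (binding)

Optimal: p = 6, q = 5
Binding: C1, C3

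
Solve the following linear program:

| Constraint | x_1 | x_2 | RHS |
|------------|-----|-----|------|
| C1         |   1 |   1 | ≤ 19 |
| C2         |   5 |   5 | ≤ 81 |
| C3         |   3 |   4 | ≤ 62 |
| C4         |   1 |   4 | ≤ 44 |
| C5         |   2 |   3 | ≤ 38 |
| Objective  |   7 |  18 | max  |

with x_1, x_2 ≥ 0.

Evaluate the objective at each vertex of the feasible region:
  z(0, 0) = 0
  z(16.2, 0) = 113.4
  z(10.6, 5.6) = 175
  z(4, 10) = 208  ←
  z(0, 11) = 198
The maximum is at x_1 = 4, x_2 = 10.

x_1 = 4, x_2 = 10, z = 208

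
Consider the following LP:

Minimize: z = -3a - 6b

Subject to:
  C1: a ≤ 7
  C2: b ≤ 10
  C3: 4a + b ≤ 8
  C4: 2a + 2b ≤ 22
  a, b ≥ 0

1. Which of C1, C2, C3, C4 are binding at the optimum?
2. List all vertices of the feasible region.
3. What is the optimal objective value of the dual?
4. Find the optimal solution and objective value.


1. C3
2. (0, 0), (2, 0), (0, 8)
3. -48
4. a = 0, b = 8, z = -48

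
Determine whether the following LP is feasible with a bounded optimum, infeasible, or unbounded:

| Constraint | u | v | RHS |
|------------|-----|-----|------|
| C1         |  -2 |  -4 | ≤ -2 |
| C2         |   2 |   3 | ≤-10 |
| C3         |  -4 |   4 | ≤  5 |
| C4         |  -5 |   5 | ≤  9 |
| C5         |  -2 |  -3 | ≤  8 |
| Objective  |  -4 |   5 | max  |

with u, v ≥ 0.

Infeasible (no feasible solution exists)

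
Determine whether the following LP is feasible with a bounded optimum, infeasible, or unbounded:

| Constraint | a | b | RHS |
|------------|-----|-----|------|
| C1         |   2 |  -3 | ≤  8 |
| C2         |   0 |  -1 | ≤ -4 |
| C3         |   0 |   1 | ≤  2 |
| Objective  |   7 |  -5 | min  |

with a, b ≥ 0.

Infeasible (no feasible solution exists)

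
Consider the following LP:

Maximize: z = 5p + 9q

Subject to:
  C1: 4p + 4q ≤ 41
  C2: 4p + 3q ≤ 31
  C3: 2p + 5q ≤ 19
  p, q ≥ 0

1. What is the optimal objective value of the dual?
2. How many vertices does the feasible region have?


1. 44
2. 4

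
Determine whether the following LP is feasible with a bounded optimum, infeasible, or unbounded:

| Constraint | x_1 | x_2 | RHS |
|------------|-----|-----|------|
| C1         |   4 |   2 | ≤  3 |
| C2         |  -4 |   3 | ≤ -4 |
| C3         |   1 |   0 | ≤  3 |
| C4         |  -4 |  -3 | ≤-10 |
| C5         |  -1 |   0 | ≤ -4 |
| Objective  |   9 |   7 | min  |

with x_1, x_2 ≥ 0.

Infeasible (no feasible solution exists)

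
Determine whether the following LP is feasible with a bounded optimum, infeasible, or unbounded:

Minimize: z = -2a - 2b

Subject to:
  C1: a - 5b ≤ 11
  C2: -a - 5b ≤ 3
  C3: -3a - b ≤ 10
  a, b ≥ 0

Unbounded (objective can decrease without bound)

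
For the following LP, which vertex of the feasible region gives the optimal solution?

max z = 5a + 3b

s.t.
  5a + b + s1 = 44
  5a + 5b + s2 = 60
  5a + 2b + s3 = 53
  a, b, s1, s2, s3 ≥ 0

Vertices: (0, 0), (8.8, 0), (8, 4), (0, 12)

Evaluate the objective at each vertex of the feasible region:
  z(0, 0) = 0
  z(8.8, 0) = 44
  z(8, 4) = 52  ←
  z(0, 12) = 36
The maximum is at a = 8, b = 4.

(8, 4)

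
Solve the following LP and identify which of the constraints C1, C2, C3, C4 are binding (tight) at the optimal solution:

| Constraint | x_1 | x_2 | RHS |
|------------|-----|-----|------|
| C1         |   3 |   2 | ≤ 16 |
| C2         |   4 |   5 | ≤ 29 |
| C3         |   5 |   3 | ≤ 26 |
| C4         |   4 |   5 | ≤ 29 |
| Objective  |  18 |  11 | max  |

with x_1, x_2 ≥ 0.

At x_1 = 4, x_2 = 2, compute slack b - a·x for each constraint:
  C1: 16 − 16 = 0  (binding)
  C2: 29 − 26 = 3  (slack)
  C3: 26 − 26 = 0  (binding)
  C4: 29 − 26 = 3  (slack)

Optimal: x_1 = 4, x_2 = 2
Binding: C1, C3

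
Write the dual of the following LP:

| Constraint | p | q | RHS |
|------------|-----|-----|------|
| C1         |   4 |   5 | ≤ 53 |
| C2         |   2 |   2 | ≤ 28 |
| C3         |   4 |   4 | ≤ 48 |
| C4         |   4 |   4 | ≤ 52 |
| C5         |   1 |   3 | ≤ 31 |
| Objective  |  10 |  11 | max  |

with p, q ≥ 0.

Primal max cᵀx s.t. Ax ≤ b, x ≥ 0  →  Dual min bᵀy s.t. Aᵀy ≥ c, y ≥ 0.

Minimize: z = 53y1 + 28y2 + 48y3 + 52y4 + 31y5

Subject to:
  4y1 + 2y2 + 4y3 + 4y4 + y5 ≥ 10
  5y1 + 2y2 + 4y3 + 4y4 + 3y5 ≥ 11
  y1, y2, y3, y4, y5 ≥ 0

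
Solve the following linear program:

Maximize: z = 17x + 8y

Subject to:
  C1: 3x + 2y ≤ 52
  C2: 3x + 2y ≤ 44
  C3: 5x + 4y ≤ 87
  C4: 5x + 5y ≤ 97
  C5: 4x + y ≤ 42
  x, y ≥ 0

Evaluate the objective at each vertex of the feasible region:
  z(0, 0) = 0
  z(10.5, 0) = 178.5
  z(8, 10) = 216  ←
  z(5.2, 14.2) = 202
  z(0, 19.4) = 155.2
The maximum is at x = 8, y = 10.

x = 8, y = 10, z = 216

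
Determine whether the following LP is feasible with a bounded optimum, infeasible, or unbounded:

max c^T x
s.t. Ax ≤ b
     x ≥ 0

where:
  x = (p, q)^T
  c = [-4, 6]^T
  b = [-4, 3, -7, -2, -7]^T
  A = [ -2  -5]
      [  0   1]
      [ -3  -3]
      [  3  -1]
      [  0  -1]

Infeasible (no feasible solution exists)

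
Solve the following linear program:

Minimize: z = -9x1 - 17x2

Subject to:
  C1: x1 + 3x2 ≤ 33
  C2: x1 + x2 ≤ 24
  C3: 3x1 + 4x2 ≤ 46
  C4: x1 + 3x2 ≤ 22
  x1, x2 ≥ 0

Evaluate the objective at each vertex of the feasible region:
  z(0, 0) = 0
  z(15.33, 0) = -138
  z(10, 4) = -158  ←
  z(0, 7.333) = -124.7
The minimum is at x1 = 10, x2 = 4.

x1 = 10, x2 = 4, z = -158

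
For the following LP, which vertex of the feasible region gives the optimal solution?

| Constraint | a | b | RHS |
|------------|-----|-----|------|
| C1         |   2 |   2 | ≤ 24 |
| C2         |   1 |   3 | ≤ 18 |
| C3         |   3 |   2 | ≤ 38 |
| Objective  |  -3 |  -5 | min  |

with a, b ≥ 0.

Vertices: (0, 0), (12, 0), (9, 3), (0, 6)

Evaluate the objective at each vertex of the feasible region:
  z(0, 0) = 0
  z(12, 0) = -36
  z(9, 3) = -42  ←
  z(0, 6) = -30
The minimum is at a = 9, b = 3.

(9, 3)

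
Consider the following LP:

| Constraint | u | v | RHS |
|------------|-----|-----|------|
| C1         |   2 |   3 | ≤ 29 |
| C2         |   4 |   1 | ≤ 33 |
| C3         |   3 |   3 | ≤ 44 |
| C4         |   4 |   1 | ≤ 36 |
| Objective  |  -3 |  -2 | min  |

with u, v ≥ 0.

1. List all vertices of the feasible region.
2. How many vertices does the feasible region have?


1. (0, 0), (8.25, 0), (7, 5), (0, 9.667)
2. 4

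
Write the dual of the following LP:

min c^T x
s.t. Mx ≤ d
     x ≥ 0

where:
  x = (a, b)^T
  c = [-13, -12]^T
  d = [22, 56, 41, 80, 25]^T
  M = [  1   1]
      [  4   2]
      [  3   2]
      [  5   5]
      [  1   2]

Primal min cᵀx s.t. Ax ≤ b, x ≥ 0  →  Dual max −bᵀy s.t. Aᵀy ≥ −c, y ≥ 0.

Maximize: z = -22y1 - 56y2 - 41y3 - 80y4 - 25y5

Subject to:
  y1 + 4y2 + 3y3 + 5y4 + y5 ≥ 13
  y1 + 2y2 + 2y3 + 5y4 + 2y5 ≥ 12
  y1, y2, y3, y4, y5 ≥ 0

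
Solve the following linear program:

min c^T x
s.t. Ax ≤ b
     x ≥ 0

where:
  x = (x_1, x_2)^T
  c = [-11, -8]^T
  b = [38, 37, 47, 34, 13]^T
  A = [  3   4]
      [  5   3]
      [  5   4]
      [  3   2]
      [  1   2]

Evaluate the objective at each vertex of the feasible region:
  z(0, 0) = 0
  z(7.4, 0) = -81.4
  z(5, 4) = -87  ←
  z(0, 6.5) = -52
The minimum is at x_1 = 5, x_2 = 4.

x_1 = 5, x_2 = 4, z = -87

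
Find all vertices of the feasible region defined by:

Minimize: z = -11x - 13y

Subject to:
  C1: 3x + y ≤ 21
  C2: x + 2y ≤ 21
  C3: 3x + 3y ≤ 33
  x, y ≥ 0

(0, 0), (7, 0), (5, 6), (1, 10), (0, 10.5)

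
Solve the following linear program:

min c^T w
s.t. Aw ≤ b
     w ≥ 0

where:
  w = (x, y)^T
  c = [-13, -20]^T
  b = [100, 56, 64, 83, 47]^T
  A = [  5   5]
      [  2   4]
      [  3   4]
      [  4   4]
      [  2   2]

Evaluate the objective at each vertex of the feasible region:
  z(0, 0) = 0
  z(20, 0) = -260
  z(16, 4) = -288
  z(8, 10) = -304  ←
  z(0, 14) = -280
The minimum is at x = 8, y = 10.

x = 8, y = 10, z = -304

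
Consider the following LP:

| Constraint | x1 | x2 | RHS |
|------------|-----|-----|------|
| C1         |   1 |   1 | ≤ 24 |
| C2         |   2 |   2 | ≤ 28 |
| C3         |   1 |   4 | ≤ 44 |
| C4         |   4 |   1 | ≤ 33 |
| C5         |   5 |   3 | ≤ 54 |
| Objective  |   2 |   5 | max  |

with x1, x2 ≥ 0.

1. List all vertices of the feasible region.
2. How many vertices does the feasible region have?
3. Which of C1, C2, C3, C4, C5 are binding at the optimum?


1. (0, 0), (8.25, 0), (6.429, 7.286), (6, 8), (4, 10), (0, 11)
2. 6
3. C2, C3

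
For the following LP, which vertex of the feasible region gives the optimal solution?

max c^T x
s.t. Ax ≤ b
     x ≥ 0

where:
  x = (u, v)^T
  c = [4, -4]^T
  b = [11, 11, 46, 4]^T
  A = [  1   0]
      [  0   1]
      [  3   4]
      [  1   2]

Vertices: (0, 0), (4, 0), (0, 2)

Evaluate the objective at each vertex of the feasible region:
  z(0, 0) = 0
  z(4, 0) = 16  ←
  z(0, 2) = -8
The maximum is at u = 4, v = 0.

(4, 0)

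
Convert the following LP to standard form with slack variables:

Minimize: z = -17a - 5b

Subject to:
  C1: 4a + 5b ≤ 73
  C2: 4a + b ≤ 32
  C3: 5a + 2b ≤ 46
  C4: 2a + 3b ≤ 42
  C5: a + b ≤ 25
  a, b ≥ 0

min z = -17a - 5b

s.t.
  4a + 5b + s1 = 73
  4a + b + s2 = 32
  5a + 2b + s3 = 46
  2a + 3b + s4 = 42
  a + b + s5 = 25
  a, b, s1, s2, s3, s4, s5 ≥ 0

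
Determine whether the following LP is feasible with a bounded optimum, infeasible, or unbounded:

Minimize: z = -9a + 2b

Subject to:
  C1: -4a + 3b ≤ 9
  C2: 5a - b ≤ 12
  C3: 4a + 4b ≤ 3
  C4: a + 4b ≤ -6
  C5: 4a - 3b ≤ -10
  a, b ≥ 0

Infeasible (no feasible solution exists)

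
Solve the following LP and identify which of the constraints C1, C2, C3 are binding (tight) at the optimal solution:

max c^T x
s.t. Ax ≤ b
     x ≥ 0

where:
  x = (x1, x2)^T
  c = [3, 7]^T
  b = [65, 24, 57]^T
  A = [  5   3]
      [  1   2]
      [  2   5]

At x1 = 6, x2 = 9, compute slack b - a·x for each constraint:
  C1: 65 − 57 = 8  (slack)
  C2: 24 − 24 = 0  (binding)
  C3: 57 − 57 = 0  (binding)

Optimal: x1 = 6, x2 = 9
Binding: C2, C3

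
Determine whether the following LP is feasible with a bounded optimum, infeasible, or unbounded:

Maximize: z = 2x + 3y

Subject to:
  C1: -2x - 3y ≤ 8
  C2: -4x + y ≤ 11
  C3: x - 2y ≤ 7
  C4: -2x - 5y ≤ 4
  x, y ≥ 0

Unbounded (objective can increase without bound)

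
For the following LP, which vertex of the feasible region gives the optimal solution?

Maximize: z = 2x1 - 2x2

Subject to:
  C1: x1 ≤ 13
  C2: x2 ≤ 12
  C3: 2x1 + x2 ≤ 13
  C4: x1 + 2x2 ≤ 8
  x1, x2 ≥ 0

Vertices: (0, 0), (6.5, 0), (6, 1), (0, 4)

Evaluate the objective at each vertex of the feasible region:
  z(0, 0) = 0
  z(6.5, 0) = 13  ←
  z(6, 1) = 10
  z(0, 4) = -8
The maximum is at x1 = 6.5, x2 = 0.

(6.5, 0)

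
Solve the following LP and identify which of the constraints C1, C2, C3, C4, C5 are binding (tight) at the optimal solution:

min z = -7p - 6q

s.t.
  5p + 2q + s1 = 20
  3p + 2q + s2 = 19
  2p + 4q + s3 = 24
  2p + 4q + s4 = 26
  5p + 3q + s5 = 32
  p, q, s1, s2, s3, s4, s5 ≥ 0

At p = 2, q = 5, compute slack b - a·x for each constraint:
  C1: 20 − 20 = 0  (binding)
  C2: 19 − 16 = 3  (slack)
  C3: 24 − 24 = 0  (binding)
  C4: 26 − 24 = 2  (slack)
  C5: 32 − 25 = 7  (slack)

Optimal: p = 2, q = 5
Binding: C1, C3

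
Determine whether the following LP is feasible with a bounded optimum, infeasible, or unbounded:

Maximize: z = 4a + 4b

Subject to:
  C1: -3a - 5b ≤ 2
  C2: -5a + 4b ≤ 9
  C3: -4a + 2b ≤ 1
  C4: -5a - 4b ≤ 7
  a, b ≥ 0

Unbounded (objective can increase without bound)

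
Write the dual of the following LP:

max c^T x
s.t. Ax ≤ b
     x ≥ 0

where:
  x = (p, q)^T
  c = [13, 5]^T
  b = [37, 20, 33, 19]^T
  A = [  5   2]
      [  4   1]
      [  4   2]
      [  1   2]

Primal max cᵀx s.t. Ax ≤ b, x ≥ 0  →  Dual min bᵀy s.t. Aᵀy ≥ c, y ≥ 0.

Minimize: z = 37y1 + 20y2 + 33y3 + 19y4

Subject to:
  5y1 + 4y2 + 4y3 + y4 ≥ 13
  2y1 + y2 + 2y3 + 2y4 ≥ 5
  y1, y2, y3, y4 ≥ 0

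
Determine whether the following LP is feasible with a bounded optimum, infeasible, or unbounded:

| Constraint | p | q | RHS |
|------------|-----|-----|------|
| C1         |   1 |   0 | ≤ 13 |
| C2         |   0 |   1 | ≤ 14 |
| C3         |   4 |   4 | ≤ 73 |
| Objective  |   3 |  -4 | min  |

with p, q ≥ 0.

Feasible with a bounded optimal solution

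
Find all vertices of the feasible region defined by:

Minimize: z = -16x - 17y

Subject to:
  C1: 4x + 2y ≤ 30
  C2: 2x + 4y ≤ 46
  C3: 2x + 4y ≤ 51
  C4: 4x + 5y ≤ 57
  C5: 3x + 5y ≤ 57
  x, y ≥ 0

(0, 0), (7.5, 0), (3, 9), (0, 11.4)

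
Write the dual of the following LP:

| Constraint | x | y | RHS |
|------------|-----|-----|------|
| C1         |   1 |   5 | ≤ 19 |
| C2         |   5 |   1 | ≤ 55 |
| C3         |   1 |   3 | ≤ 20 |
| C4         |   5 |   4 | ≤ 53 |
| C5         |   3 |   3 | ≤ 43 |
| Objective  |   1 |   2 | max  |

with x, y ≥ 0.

Primal max cᵀx s.t. Ax ≤ b, x ≥ 0  →  Dual min bᵀy s.t. Aᵀy ≥ c, y ≥ 0.

Minimize: z = 19y1 + 55y2 + 20y3 + 53y4 + 43y5

Subject to:
  y1 + 5y2 + y3 + 5y4 + 3y5 ≥ 1
  5y1 + y2 + 3y3 + 4y4 + 3y5 ≥ 2
  y1, y2, y3, y4, y5 ≥ 0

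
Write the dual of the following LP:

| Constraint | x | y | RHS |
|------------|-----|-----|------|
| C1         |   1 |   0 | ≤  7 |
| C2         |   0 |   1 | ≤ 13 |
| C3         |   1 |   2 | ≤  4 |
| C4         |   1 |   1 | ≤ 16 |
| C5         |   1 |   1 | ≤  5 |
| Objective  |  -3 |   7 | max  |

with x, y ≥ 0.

Primal max cᵀx s.t. Ax ≤ b, x ≥ 0  →  Dual min bᵀy s.t. Aᵀy ≥ c, y ≥ 0.

Minimize: z = 7y1 + 13y2 + 4y3 + 16y4 + 5y5

Subject to:
  y1 + y3 + y4 + y5 ≥ -3
  y2 + 2y3 + y4 + y5 ≥ 7
  y1, y2, y3, y4, y5 ≥ 0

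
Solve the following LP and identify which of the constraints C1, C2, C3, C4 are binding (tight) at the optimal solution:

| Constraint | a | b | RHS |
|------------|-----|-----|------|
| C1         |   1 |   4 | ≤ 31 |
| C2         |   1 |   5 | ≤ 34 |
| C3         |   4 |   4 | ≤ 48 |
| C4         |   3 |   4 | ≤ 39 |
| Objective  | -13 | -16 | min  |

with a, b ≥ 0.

At a = 9, b = 3, compute slack b - a·x for each constraint:
  C1: 31 − 21 = 10  (slack)
  C2: 34 − 24 = 10  (slack)
  C3: 48 − 48 = 0  (binding)
  C4: 39 − 39 = 0  (binding)

Optimal: a = 9, b = 3
Binding: C3, C4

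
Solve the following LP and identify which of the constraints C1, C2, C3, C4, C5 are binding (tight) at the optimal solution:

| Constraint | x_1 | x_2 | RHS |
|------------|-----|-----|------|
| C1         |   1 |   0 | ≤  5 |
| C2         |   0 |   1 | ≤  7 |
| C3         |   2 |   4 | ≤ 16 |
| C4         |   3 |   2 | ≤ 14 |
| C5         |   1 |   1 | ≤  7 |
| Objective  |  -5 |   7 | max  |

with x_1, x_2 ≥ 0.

At x_1 = 0, x_2 = 4, compute slack b - a·x for each constraint:
  C1: 5 − 0 = 5  (slack)
  C2: 7 − 4 = 3  (slack)
  C3: 16 − 16 = 0  (binding)
  C4: 14 − 8 = 6  (slack)
  C5: 7 − 4 = 3  (slack)

Optimal: x_1 = 0, x_2 = 4
Binding: C3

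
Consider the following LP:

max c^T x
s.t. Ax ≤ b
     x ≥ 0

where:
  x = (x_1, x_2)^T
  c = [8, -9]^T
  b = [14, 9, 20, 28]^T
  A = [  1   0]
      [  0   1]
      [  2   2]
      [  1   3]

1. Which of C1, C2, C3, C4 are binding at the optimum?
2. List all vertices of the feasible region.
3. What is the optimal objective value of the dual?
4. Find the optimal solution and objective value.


1. C3
2. (0, 0), (10, 0), (1, 9), (0, 9)
3. 80
4. x_1 = 10, x_2 = 0, z = 80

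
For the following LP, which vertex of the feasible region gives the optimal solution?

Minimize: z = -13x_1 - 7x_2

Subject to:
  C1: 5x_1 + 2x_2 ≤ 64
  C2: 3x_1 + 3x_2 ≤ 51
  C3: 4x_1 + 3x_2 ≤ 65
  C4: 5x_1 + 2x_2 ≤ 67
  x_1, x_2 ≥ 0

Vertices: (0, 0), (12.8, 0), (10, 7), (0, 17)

Evaluate the objective at each vertex of the feasible region:
  z(0, 0) = 0
  z(12.8, 0) = -166.4
  z(10, 7) = -179  ←
  z(0, 17) = -119
The minimum is at x_1 = 10, x_2 = 7.

(10, 7)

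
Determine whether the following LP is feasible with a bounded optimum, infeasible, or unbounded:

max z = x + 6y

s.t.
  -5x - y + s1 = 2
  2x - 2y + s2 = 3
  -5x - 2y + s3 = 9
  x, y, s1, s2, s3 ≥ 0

Unbounded (objective can increase without bound)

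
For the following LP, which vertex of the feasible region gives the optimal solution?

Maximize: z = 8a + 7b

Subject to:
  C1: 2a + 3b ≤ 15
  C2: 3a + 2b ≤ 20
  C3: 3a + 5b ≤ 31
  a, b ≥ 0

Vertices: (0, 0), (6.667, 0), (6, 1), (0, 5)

Evaluate the objective at each vertex of the feasible region:
  z(0, 0) = 0
  z(6.667, 0) = 53.33
  z(6, 1) = 55  ←
  z(0, 5) = 35
The maximum is at a = 6, b = 1.

(6, 1)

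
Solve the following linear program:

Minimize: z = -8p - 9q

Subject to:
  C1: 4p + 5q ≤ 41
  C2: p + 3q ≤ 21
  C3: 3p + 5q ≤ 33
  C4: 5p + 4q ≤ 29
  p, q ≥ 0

Evaluate the objective at each vertex of the feasible region:
  z(0, 0) = 0
  z(5.8, 0) = -46.4
  z(1, 6) = -62  ←
  z(0, 6.6) = -59.4
The minimum is at p = 1, q = 6.

p = 1, q = 6, z = -62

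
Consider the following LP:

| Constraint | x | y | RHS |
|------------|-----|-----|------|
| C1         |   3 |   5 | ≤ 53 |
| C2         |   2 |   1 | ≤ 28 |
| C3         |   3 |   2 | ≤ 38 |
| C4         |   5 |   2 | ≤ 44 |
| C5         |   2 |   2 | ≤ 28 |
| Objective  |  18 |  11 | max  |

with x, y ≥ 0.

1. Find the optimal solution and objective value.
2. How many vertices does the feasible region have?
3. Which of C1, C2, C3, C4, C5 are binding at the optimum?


1. x = 6, y = 7, z = 185
2. 4
3. C1, C4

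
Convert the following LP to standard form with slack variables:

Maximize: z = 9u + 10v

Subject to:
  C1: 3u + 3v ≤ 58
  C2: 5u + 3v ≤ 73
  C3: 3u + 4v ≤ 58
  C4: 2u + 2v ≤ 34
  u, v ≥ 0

max z = 9u + 10v

s.t.
  3u + 3v + s1 = 58
  5u + 3v + s2 = 73
  3u + 4v + s3 = 58
  2u + 2v + s4 = 34
  u, v, s1, s2, s3, s4 ≥ 0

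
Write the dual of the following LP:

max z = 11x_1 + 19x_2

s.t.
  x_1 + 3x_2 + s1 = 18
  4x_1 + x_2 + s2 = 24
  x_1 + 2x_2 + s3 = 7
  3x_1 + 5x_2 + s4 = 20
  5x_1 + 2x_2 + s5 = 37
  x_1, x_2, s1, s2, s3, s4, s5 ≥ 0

Primal max cᵀx s.t. Ax ≤ b, x ≥ 0  →  Dual min bᵀy s.t. Aᵀy ≥ c, y ≥ 0.

Minimize: z = 18y1 + 24y2 + 7y3 + 20y4 + 37y5

Subject to:
  y1 + 4y2 + y3 + 3y4 + 5y5 ≥ 11
  3y1 + y2 + 2y3 + 5y4 + 2y5 ≥ 19
  y1, y2, y3, y4, y5 ≥ 0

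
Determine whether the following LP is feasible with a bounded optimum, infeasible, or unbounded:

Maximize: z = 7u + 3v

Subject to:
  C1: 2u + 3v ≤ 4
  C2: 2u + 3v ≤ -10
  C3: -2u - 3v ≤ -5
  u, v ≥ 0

Infeasible (no feasible solution exists)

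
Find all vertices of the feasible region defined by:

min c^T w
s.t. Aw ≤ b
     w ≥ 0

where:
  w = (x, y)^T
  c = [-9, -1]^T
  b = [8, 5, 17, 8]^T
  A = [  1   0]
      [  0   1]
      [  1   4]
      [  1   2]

(0, 0), (8, 0), (0, 4)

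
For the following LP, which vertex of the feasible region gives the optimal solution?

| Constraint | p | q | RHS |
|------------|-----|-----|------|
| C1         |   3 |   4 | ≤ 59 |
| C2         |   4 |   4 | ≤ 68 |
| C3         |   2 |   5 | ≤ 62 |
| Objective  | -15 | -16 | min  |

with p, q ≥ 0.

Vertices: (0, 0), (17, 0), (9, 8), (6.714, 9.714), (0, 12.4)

Evaluate the objective at each vertex of the feasible region:
  z(0, 0) = 0
  z(17, 0) = -255
  z(9, 8) = -263  ←
  z(6.714, 9.714) = -256.1
  z(0, 12.4) = -198.4
The minimum is at p = 9, q = 8.

(9, 8)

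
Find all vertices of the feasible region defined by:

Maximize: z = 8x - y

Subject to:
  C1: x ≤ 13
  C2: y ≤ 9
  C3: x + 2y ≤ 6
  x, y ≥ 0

(0, 0), (6, 0), (0, 3)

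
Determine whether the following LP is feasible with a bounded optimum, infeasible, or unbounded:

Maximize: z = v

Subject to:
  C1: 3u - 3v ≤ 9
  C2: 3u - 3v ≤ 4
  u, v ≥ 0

Unbounded (objective can increase without bound)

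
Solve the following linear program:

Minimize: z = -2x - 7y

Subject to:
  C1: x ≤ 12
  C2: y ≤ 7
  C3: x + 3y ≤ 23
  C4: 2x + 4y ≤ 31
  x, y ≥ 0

Evaluate the objective at each vertex of the feasible region:
  z(0, 0) = 0
  z(12, 0) = -24
  z(12, 1.75) = -36.25
  z(1.5, 7) = -52  ←
  z(0, 7) = -49
The minimum is at x = 1.5, y = 7.

x = 1.5, y = 7, z = -52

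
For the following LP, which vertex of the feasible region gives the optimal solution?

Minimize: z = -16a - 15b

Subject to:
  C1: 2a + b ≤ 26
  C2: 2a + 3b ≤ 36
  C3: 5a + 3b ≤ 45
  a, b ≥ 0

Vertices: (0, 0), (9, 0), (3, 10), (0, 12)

Evaluate the objective at each vertex of the feasible region:
  z(0, 0) = 0
  z(9, 0) = -144
  z(3, 10) = -198  ←
  z(0, 12) = -180
The minimum is at a = 3, b = 10.

(3, 10)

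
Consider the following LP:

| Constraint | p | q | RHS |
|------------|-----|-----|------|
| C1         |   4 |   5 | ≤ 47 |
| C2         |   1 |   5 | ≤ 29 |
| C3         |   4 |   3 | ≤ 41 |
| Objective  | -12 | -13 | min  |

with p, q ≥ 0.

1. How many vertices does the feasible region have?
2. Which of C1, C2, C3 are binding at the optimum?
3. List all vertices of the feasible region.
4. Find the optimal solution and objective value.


1. 5
2. C1, C3
3. (0, 0), (10.25, 0), (8, 3), (6, 4.6), (0, 5.8)
4. p = 8, q = 3, z = -135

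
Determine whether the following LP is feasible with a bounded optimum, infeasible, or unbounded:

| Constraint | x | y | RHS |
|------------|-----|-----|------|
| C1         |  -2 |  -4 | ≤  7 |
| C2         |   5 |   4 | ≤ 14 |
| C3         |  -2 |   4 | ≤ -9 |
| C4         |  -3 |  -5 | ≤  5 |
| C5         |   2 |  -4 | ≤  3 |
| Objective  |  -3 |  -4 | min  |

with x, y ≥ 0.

Infeasible (no feasible solution exists)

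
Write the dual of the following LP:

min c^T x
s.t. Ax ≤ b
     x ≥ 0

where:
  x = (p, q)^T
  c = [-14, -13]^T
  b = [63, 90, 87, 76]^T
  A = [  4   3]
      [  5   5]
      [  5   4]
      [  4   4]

Primal min cᵀx s.t. Ax ≤ b, x ≥ 0  →  Dual max −bᵀy s.t. Aᵀy ≥ −c, y ≥ 0.

Maximize: z = -63y1 - 90y2 - 87y3 - 76y4

Subject to:
  4y1 + 5y2 + 5y3 + 4y4 ≥ 14
  3y1 + 5y2 + 4y3 + 4y4 ≥ 13
  y1, y2, y3, y4 ≥ 0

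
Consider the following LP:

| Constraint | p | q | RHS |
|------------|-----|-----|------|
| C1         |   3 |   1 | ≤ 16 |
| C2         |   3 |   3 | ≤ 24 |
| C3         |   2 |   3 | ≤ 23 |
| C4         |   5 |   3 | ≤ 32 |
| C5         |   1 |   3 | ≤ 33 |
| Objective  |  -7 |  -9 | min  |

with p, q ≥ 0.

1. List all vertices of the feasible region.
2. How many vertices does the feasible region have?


1. (0, 0), (5.333, 0), (4, 4), (1, 7), (0, 7.667)
2. 5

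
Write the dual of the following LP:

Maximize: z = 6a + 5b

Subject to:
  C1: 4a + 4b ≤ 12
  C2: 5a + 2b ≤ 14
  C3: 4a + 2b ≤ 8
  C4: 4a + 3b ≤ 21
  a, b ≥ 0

Primal max cᵀx s.t. Ax ≤ b, x ≥ 0  →  Dual min bᵀy s.t. Aᵀy ≥ c, y ≥ 0.

Minimize: z = 12y1 + 14y2 + 8y3 + 21y4

Subject to:
  4y1 + 5y2 + 4y3 + 4y4 ≥ 6
  4y1 + 2y2 + 2y3 + 3y4 ≥ 5
  y1, y2, y3, y4 ≥ 0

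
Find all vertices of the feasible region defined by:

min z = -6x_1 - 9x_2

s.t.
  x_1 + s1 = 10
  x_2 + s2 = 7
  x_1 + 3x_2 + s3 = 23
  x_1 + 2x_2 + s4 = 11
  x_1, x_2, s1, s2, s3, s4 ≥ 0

(0, 0), (10, 0), (10, 0.5), (0, 5.5)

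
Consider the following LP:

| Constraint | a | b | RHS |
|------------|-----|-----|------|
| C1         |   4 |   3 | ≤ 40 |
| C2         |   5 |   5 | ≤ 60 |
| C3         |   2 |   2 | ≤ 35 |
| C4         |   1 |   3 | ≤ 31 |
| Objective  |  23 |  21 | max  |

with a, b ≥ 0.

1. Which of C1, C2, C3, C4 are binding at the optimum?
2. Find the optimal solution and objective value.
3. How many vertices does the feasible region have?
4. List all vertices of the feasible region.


1. C1, C2
2. a = 4, b = 8, z = 260
3. 5
4. (0, 0), (10, 0), (4, 8), (2.5, 9.5), (0, 10.33)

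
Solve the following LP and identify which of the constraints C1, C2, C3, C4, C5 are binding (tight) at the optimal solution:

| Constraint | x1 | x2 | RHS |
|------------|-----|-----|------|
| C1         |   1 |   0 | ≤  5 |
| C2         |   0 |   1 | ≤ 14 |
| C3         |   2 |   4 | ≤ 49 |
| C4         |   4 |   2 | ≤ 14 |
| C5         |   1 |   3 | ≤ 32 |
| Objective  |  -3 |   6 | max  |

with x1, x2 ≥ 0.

At x1 = 0, x2 = 7, compute slack b - a·x for each constraint:
  C1: 5 − 0 = 5  (slack)
  C2: 14 − 7 = 7  (slack)
  C3: 49 − 28 = 21  (slack)
  C4: 14 − 14 = 0  (binding)
  C5: 32 − 21 = 11  (slack)

Optimal: x1 = 0, x2 = 7
Binding: C4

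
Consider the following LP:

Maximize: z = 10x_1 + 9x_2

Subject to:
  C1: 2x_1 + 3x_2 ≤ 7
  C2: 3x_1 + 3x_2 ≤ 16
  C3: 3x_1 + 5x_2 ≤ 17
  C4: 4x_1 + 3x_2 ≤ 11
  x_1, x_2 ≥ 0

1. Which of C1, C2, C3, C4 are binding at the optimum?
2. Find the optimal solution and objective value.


1. C1, C4
2. x_1 = 2, x_2 = 1, z = 29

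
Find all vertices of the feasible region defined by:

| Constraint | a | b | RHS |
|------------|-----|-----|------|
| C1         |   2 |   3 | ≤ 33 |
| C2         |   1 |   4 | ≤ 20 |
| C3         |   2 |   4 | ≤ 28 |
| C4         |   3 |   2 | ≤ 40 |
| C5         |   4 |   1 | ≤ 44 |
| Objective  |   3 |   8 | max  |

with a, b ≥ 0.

(0, 0), (11, 0), (10.57, 1.714), (8, 3), (0, 5)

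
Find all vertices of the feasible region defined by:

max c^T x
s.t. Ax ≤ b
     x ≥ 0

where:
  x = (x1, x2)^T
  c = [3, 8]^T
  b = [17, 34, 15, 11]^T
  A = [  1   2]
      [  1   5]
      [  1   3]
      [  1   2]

(0, 0), (11, 0), (3, 4), (0, 5)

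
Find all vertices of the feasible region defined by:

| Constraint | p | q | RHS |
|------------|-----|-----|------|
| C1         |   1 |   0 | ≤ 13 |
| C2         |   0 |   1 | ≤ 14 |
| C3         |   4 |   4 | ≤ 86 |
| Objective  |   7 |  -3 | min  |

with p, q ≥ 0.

(0, 0), (13, 0), (13, 8.5), (7.5, 14), (0, 14)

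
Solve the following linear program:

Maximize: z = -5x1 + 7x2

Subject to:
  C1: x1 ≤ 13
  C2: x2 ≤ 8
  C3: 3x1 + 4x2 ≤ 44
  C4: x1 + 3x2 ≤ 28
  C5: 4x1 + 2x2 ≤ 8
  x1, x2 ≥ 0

Evaluate the objective at each vertex of the feasible region:
  z(0, 0) = 0
  z(2, 0) = -10
  z(0, 4) = 28  ←
The maximum is at x1 = 0, x2 = 4.

x1 = 0, x2 = 4, z = 28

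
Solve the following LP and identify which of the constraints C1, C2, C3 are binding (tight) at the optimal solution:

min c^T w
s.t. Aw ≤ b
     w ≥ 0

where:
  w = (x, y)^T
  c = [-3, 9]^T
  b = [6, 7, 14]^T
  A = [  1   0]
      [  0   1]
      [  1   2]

At x = 6, y = 0, compute slack b - a·x for each constraint:
  C1: 6 − 6 = 0  (binding)
  C2: 7 − 0 = 7  (slack)
  C3: 14 − 6 = 8  (slack)

Optimal: x = 6, y = 0
Binding: C1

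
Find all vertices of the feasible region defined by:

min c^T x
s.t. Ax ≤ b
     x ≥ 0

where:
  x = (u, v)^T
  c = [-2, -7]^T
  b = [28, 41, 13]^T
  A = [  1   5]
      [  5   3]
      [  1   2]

(0, 0), (8.2, 0), (6.143, 3.429), (3, 5), (0, 5.6)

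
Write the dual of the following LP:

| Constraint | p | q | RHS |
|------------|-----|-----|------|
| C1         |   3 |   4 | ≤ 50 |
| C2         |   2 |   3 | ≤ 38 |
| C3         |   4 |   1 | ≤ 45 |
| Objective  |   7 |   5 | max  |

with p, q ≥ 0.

Primal max cᵀx s.t. Ax ≤ b, x ≥ 0  →  Dual min bᵀy s.t. Aᵀy ≥ c, y ≥ 0.

Minimize: z = 50y1 + 38y2 + 45y3

Subject to:
  3y1 + 2y2 + 4y3 ≥ 7
  4y1 + 3y2 + y3 ≥ 5
  y1, y2, y3 ≥ 0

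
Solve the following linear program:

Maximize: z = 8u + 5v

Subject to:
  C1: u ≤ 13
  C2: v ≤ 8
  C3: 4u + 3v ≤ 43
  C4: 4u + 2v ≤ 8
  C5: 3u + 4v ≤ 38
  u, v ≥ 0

Evaluate the objective at each vertex of the feasible region:
  z(0, 0) = 0
  z(2, 0) = 16
  z(0, 4) = 20  ←
The maximum is at u = 0, v = 4.

u = 0, v = 4, z = 20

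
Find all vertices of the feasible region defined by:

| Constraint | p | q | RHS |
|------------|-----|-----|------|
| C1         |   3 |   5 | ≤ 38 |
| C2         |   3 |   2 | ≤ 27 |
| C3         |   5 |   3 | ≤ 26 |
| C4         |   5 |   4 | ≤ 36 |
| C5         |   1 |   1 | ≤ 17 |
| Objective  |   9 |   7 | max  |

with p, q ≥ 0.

(0, 0), (5.2, 0), (1, 7), (0, 7.6)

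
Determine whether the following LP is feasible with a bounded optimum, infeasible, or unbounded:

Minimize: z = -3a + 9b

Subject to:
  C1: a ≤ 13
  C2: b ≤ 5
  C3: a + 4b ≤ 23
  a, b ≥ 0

Feasible with a bounded optimal solution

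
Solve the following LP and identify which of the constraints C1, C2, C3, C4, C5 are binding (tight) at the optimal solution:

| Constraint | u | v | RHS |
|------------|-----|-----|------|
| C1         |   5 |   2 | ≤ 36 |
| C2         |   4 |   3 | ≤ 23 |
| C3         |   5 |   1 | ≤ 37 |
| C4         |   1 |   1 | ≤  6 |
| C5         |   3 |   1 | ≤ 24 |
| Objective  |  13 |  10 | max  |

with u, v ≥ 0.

At u = 5, v = 1, compute slack b - a·x for each constraint:
  C1: 36 − 27 = 9  (slack)
  C2: 23 − 23 = 0  (binding)
  C3: 37 − 26 = 11  (slack)
  C4: 6 − 6 = 0  (binding)
  C5: 24 − 16 = 8  (slack)

Optimal: u = 5, v = 1
Binding: C2, C4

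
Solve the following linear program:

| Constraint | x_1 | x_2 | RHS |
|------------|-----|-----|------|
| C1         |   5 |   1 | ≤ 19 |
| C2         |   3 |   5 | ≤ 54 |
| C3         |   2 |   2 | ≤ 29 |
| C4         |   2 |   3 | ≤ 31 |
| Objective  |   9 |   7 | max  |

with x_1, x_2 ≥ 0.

Evaluate the objective at each vertex of the feasible region:
  z(0, 0) = 0
  z(3.8, 0) = 34.2
  z(2, 9) = 81  ←
  z(0, 10.33) = 72.33
The maximum is at x_1 = 2, x_2 = 9.

x_1 = 2, x_2 = 9, z = 81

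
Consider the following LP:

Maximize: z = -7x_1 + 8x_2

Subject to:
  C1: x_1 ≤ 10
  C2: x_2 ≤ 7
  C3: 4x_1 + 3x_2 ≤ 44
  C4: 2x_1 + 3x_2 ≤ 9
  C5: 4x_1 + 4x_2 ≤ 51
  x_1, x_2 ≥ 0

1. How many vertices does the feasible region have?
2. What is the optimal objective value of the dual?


1. 3
2. 24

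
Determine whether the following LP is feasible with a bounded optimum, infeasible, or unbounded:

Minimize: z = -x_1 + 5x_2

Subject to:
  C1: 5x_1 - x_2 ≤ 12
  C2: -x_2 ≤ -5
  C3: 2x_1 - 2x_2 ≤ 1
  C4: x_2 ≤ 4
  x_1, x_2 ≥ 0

Infeasible (no feasible solution exists)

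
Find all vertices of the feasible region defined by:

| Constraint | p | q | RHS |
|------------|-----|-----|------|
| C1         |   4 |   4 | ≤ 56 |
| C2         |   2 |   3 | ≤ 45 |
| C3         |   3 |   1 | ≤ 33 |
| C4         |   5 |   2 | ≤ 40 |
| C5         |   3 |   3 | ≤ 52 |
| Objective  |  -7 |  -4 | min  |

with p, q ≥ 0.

(0, 0), (8, 0), (4, 10), (0, 14)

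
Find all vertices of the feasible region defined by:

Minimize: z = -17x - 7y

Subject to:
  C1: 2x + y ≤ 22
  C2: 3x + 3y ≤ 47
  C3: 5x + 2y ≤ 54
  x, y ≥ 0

(0, 0), (10.8, 0), (10, 2), (6.333, 9.333), (0, 15.67)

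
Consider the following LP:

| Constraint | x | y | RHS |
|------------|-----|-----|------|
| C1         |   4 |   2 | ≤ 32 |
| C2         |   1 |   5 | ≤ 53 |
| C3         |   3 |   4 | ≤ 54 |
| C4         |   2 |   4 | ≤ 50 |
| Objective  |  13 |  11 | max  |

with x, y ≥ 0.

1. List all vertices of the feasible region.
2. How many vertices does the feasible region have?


1. (0, 0), (8, 0), (3, 10), (0, 10.6)
2. 4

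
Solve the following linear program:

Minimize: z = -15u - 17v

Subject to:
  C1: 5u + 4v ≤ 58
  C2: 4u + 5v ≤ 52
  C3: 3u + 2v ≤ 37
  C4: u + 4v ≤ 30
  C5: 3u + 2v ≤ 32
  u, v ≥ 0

Evaluate the objective at each vertex of the feasible region:
  z(0, 0) = 0
  z(10.67, 0) = -160
  z(8, 4) = -188  ←
  z(5.273, 6.182) = -184.2
  z(0, 7.5) = -127.5
The minimum is at u = 8, v = 4.

u = 8, v = 4, z = -188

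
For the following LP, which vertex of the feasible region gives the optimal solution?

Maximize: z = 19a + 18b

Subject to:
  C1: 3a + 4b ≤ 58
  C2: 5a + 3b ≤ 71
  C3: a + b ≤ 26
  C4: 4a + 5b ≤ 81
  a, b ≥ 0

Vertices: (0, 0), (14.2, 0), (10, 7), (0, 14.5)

Evaluate the objective at each vertex of the feasible region:
  z(0, 0) = 0
  z(14.2, 0) = 269.8
  z(10, 7) = 316  ←
  z(0, 14.5) = 261
The maximum is at a = 10, b = 7.

(10, 7)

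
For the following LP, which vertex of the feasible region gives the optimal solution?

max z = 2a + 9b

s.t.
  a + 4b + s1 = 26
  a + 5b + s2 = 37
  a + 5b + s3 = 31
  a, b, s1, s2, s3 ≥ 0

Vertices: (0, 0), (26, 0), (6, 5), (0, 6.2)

Evaluate the objective at each vertex of the feasible region:
  z(0, 0) = 0
  z(26, 0) = 52
  z(6, 5) = 57  ←
  z(0, 6.2) = 55.8
The maximum is at a = 6, b = 5.

(6, 5)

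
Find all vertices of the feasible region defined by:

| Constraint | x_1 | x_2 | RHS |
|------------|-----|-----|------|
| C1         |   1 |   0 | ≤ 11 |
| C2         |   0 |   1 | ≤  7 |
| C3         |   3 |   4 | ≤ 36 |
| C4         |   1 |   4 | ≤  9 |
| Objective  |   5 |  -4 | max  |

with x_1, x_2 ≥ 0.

(0, 0), (9, 0), (0, 2.25)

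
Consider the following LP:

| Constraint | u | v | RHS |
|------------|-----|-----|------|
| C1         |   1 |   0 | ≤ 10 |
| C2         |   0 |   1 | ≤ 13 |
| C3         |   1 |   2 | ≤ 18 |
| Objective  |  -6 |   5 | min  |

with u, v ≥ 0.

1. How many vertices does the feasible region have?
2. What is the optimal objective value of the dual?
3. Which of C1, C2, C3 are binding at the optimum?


1. 4
2. -60
3. C1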